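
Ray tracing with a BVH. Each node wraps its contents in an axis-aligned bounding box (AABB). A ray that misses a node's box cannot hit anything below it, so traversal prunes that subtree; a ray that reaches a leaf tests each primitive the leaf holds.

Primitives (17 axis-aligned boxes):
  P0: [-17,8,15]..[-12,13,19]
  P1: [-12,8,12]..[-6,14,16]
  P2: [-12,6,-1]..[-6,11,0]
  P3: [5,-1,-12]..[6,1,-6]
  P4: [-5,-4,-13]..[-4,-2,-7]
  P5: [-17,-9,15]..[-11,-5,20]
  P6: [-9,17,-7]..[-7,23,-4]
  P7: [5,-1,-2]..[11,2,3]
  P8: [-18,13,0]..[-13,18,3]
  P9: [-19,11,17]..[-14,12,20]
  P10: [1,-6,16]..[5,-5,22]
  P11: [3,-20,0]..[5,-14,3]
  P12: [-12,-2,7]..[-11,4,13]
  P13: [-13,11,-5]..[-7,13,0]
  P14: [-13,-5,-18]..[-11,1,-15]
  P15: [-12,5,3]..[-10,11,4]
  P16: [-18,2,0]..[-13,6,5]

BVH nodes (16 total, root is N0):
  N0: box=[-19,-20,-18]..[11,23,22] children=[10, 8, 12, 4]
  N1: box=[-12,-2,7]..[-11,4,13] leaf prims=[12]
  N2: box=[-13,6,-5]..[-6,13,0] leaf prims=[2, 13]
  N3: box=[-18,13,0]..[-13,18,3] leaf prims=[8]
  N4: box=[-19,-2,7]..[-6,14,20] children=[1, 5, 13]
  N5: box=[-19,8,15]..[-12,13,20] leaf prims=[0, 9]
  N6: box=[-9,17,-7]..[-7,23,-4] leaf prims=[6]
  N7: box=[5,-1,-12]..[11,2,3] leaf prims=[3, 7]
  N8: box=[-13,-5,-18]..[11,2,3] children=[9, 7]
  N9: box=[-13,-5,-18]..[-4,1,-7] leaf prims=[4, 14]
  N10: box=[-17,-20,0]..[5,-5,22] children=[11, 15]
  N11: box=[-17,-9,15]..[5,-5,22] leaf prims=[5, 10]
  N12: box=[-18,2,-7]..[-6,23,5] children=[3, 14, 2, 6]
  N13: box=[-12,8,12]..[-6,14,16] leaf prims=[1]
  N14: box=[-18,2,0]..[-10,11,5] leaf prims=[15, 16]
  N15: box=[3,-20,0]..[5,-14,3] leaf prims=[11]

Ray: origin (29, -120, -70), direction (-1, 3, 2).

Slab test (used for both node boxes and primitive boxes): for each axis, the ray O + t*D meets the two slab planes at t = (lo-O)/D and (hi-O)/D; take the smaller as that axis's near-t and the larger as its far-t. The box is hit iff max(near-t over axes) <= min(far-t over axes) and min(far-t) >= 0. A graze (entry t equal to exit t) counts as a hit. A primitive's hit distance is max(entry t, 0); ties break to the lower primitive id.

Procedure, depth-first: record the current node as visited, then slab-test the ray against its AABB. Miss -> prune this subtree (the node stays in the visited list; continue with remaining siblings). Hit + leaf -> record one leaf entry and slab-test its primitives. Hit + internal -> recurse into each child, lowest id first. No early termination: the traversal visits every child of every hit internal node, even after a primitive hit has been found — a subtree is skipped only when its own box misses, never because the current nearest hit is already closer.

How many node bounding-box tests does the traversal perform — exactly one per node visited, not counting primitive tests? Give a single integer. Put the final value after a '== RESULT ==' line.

Walk:
N0 x:[18,48] y:[100/3,143/3] z:[26,46] -> hit [100/3,46], descend [4, 8, 10, 12]
  N4 x:[35,48] y:[118/3,134/3] z:[77/2,45] -> hit [118/3,134/3], descend [1, 5, 13]
    N1 x:[40,41] y:[118/3,124/3] z:[77/2,83/2] -> hit [40,41] leaf, test {P12@t=40}
    N5 x:[41,48] y:[128/3,133/3] z:[85/2,45] -> hit [128/3,133/3] leaf, test {P0@t=128/3, P9@t=131/3}
    N13 x:[35,41] y:[128/3,134/3] z:[41,43] -> miss, prune
  N8 x:[18,42] y:[115/3,122/3] z:[26,73/2] -> miss, prune
  N10 x:[24,46] y:[100/3,115/3] z:[35,46] -> hit [35,115/3], descend [11, 15]
    N11 x:[24,46] y:[37,115/3] z:[85/2,46] -> miss, prune
    N15 x:[24,26] y:[100/3,106/3] z:[35,73/2] -> miss, prune
  N12 x:[35,47] y:[122/3,143/3] z:[63/2,75/2] -> miss, prune

order=[0, 4, 1, 5, 13, 8, 10, 11, 15, 12]  |boxes|=10  |leaves|=2  hit=P12

== RESULT ==
10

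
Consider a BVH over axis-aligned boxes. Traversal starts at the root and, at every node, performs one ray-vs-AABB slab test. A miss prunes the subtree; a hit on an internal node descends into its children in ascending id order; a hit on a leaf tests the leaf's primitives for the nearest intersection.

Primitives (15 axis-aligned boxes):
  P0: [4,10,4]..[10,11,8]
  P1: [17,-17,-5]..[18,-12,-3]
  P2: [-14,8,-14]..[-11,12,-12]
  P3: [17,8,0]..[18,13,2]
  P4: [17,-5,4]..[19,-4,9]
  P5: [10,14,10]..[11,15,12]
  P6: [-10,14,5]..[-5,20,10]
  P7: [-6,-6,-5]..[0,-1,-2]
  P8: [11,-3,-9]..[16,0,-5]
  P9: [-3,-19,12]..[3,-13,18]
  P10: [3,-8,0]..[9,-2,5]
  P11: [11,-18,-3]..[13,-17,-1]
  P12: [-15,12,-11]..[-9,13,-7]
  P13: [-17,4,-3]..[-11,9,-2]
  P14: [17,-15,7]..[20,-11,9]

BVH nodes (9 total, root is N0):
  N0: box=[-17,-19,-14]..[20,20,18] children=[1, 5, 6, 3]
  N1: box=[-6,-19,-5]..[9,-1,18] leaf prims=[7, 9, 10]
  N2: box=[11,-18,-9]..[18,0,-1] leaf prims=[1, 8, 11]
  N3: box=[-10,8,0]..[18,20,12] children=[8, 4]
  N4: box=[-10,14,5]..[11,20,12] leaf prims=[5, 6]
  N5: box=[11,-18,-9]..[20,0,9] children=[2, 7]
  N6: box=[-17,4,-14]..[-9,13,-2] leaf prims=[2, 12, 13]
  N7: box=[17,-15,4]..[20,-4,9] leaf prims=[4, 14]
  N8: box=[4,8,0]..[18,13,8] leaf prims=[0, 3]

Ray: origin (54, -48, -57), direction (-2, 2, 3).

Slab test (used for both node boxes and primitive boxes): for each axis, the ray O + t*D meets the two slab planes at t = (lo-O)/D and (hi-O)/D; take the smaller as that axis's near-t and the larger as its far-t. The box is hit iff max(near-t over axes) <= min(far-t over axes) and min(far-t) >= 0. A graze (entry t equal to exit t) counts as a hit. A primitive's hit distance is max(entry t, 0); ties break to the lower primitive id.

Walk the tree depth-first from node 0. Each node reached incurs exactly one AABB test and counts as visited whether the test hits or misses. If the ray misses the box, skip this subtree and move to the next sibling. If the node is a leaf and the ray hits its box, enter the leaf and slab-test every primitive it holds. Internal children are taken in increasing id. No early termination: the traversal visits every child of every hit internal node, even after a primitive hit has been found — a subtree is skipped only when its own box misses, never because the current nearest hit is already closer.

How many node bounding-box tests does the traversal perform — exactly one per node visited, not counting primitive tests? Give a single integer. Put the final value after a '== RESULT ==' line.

Traverse from the root:
N0 x:[17,71/2] y:[29/2,34] z:[43/3,25] -> hit [17,25], descend [1, 3, 5, 6]
  N1 x:[45/2,30] y:[29/2,47/2] z:[52/3,25] -> hit [45/2,47/2] leaf, test {P7(miss), P9(miss), P10(miss)}
  N3 x:[18,32] y:[28,34] z:[19,23] -> miss, prune
  N5 x:[17,43/2] y:[15,24] z:[16,22] -> hit [17,43/2], descend [2, 7]
    N2 x:[18,43/2] y:[15,24] z:[16,56/3] -> hit [18,56/3] leaf, test {P1@t=18, P8(miss), P11(miss)}
    N7 x:[17,37/2] y:[33/2,22] z:[61/3,22] -> miss, prune
  N6 x:[63/2,71/2] y:[26,61/2] z:[43/3,55/3] -> miss, prune

7 AABB tests over nodes [0, 1, 3, 5, 2, 7, 6]; 2 leaves entered; closest P1.

== RESULT ==
7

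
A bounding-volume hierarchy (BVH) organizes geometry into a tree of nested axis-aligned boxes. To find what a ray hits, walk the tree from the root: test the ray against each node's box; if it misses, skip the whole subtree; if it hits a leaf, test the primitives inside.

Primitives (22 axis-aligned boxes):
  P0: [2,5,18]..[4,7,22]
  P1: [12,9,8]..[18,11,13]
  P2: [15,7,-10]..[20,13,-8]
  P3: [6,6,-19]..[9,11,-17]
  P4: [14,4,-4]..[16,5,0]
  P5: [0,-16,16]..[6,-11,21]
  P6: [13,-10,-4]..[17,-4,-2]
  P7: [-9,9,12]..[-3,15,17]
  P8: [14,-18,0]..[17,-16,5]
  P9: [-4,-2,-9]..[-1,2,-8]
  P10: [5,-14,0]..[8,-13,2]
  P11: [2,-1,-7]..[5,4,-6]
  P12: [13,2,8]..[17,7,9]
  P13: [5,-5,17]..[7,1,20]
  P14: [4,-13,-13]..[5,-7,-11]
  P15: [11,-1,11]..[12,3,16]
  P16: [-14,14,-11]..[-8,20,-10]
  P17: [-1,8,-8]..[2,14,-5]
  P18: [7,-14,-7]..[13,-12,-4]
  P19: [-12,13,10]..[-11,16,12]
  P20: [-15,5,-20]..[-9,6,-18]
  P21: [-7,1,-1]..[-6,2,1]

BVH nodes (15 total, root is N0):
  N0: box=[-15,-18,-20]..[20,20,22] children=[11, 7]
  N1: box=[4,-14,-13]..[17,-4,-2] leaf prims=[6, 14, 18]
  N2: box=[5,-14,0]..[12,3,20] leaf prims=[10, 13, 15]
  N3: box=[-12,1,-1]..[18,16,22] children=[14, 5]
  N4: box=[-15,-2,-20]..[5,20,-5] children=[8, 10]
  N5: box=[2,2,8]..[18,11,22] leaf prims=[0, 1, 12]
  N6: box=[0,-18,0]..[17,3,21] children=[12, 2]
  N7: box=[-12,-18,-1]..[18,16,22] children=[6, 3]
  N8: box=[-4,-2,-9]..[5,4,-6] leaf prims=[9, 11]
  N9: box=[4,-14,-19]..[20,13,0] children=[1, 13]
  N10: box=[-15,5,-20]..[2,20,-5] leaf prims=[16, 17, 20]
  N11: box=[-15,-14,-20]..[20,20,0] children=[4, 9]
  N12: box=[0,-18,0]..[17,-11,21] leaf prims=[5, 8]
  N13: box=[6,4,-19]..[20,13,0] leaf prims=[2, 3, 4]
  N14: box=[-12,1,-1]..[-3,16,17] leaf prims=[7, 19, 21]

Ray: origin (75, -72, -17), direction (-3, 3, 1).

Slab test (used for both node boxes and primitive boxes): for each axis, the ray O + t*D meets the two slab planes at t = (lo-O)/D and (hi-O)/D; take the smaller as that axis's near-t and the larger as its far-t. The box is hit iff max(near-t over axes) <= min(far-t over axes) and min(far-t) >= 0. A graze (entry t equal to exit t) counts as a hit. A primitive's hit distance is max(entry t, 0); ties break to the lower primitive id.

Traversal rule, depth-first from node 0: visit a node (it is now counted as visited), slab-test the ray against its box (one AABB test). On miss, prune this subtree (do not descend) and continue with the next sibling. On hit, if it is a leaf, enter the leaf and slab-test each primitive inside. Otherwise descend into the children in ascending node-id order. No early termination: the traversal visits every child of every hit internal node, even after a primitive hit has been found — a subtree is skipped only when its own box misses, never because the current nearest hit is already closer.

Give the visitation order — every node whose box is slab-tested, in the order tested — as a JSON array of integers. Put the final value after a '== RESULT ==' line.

Walk:
N0 x:[55/3,30] y:[18,92/3] z:[-3,39] -> hit [55/3,30], descend [7, 11]
  N7 x:[19,29] y:[18,88/3] z:[16,39] -> hit [19,29], descend [3, 6]
    N3 x:[19,29] y:[73/3,88/3] z:[16,39] -> hit [73/3,29], descend [5, 14]
      N5 x:[19,73/3] y:[74/3,83/3] z:[25,39] -> miss, prune
      N14 x:[26,29] y:[73/3,88/3] z:[16,34] -> hit [26,29] leaf, test {P7(miss), P19@t=86/3, P21(miss)}
    N6 x:[58/3,25] y:[18,25] z:[17,38] -> hit [58/3,25], descend [2, 12]
      N2 x:[21,70/3] y:[58/3,25] z:[17,37] -> hit [21,70/3] leaf, test {P10(miss), P13(miss), P15(miss)}
      N12 x:[58/3,25] y:[18,61/3] z:[17,38] -> hit [58/3,61/3] leaf, test {P5(miss), P8(miss)}
  N11 x:[55/3,30] y:[58/3,92/3] z:[-3,17] -> miss, prune

Summary -> nodes [0, 7, 3, 5, 14, 6, 2, 12, 11]; box-tests=9; leaf-entries=3; first=P19

== RESULT ==
[0, 7, 3, 5, 14, 6, 2, 12, 11]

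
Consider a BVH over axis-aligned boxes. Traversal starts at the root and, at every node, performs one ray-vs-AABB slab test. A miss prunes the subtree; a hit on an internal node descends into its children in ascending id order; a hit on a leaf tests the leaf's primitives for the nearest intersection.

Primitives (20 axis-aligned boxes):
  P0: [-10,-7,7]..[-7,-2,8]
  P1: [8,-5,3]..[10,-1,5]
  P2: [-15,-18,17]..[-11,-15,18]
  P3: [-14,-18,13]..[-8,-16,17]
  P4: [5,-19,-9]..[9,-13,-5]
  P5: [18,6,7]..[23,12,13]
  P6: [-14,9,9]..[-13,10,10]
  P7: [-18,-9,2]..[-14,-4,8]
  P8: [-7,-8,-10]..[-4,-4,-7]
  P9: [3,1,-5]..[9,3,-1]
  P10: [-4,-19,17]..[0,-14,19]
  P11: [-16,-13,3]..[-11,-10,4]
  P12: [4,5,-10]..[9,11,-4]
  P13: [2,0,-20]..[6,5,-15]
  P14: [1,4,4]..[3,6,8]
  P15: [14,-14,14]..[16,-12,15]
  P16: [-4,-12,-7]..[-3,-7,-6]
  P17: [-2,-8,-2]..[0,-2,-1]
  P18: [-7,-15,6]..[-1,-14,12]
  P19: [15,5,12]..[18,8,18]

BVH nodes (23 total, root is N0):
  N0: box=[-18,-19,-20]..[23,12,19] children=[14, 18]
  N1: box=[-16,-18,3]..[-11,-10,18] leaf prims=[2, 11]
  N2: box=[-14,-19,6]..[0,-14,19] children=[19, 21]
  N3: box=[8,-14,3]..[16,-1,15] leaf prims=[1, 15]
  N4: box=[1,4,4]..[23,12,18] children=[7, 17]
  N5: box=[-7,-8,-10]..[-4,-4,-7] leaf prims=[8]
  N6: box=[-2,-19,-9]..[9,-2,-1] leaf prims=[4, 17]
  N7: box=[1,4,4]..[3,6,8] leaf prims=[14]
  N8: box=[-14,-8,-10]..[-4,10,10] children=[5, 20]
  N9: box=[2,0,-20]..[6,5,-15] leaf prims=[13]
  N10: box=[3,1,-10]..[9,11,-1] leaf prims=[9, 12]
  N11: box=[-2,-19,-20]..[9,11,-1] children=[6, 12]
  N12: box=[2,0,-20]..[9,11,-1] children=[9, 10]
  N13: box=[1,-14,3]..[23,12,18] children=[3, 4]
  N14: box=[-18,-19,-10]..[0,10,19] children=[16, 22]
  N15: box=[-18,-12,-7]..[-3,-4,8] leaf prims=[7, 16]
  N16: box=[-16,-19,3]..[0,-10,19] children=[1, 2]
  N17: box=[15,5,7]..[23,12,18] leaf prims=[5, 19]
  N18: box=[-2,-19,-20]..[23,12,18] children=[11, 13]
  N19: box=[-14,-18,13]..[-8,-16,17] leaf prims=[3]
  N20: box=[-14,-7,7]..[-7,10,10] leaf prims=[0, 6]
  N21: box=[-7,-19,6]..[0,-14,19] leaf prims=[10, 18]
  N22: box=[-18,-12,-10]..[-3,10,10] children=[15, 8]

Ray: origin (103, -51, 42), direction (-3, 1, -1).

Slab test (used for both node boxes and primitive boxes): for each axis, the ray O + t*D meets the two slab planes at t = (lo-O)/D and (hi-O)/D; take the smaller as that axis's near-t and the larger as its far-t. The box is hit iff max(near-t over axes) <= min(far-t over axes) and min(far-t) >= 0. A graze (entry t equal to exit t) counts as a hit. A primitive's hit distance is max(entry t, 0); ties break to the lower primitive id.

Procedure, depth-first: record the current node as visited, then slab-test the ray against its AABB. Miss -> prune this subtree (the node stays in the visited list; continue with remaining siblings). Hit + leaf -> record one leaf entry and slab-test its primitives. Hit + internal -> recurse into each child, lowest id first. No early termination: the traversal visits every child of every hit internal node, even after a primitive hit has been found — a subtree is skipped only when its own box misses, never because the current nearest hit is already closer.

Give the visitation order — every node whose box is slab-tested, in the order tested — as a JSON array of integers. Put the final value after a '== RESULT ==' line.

Traverse from the root:
N0 x:[80/3,121/3] y:[32,63] z:[23,62] -> hit [32,121/3], descend [14, 18]
  N14 x:[103/3,121/3] y:[32,61] z:[23,52] -> hit [103/3,121/3], descend [16, 22]
    N16 x:[103/3,119/3] y:[32,41] z:[23,39] -> hit [103/3,39], descend [1, 2]
      N1 x:[38,119/3] y:[33,41] z:[24,39] -> hit [38,39] leaf, test {P2(miss), P11@t=38}
      N2 x:[103/3,39] y:[32,37] z:[23,36] -> hit [103/3,36], descend [19, 21]
        N19 x:[37,39] y:[33,35] z:[25,29] -> miss, prune
        N21 x:[103/3,110/3] y:[32,37] z:[23,36] -> hit [103/3,36] leaf, test {P10(miss), P18@t=36}
    N22 x:[106/3,121/3] y:[39,61] z:[32,52] -> hit [39,121/3], descend [8, 15]
      N8 x:[107/3,39] y:[43,61] z:[32,52] -> miss, prune
      N15 x:[106/3,121/3] y:[39,47] z:[34,49] -> hit [39,121/3] leaf, test {P7(miss), P16(miss)}
  N18 x:[80/3,35] y:[32,63] z:[24,62] -> hit [32,35], descend [11, 13]
    N11 x:[94/3,35] y:[32,62] z:[43,62] -> miss, prune
    N13 x:[80/3,34] y:[37,63] z:[24,39] -> miss, prune

Visited [0, 14, 16, 1, 2, 19, 21, 22, 8, 15, 18, 11, 13]. Tests: 13 box, 3 leaf. Nearest: P18.

== RESULT ==
[0, 14, 16, 1, 2, 19, 21, 22, 8, 15, 18, 11, 13]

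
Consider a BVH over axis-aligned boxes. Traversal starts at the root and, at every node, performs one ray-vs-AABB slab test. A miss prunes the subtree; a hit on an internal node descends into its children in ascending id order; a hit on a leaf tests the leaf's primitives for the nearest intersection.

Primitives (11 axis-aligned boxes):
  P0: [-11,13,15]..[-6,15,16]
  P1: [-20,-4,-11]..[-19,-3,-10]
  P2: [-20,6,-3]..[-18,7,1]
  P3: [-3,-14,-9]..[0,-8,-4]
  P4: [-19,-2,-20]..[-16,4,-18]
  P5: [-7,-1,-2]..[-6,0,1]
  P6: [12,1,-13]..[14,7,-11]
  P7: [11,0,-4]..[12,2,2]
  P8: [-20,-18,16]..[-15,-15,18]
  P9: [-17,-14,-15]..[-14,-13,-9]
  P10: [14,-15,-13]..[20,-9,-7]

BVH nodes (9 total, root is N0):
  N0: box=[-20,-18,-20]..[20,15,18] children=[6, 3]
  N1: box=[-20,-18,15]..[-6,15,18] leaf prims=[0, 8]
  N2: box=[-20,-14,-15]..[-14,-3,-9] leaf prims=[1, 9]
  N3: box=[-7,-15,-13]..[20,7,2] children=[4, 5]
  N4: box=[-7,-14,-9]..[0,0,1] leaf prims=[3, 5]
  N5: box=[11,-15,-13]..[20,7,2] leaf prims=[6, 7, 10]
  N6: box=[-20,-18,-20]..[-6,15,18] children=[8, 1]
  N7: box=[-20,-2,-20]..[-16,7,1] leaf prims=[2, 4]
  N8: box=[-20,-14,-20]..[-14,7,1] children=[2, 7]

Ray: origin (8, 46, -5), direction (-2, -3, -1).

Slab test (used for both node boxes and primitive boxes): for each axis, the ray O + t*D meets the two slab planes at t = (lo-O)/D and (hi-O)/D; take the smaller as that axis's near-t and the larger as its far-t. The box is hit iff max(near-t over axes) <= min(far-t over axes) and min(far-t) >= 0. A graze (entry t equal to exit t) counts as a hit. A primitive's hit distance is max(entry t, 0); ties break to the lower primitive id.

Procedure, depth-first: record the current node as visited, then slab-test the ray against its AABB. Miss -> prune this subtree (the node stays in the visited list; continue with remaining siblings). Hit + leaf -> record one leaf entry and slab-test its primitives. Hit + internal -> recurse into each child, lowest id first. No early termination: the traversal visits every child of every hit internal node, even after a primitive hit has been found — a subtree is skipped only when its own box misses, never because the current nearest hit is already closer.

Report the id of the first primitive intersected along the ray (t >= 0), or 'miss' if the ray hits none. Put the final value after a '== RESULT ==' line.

Traverse from the root:
N0 x:[-6,14] y:[31/3,64/3] z:[-23,15] -> hit [31/3,14], descend [3, 6]
  N3 x:[-6,15/2] y:[13,61/3] z:[-7,8] -> miss, prune
  N6 x:[7,14] y:[31/3,64/3] z:[-23,15] -> hit [31/3,14], descend [1, 8]
    N1 x:[7,14] y:[31/3,64/3] z:[-23,-20] -> miss, prune
    N8 x:[11,14] y:[13,20] z:[-6,15] -> hit [13,14], descend [2, 7]
      N2 x:[11,14] y:[49/3,20] z:[4,10] -> miss, prune
      N7 x:[12,14] y:[13,16] z:[-6,15] -> hit [13,14] leaf, test {P2(miss), P4(miss)}

7 AABB tests over nodes [0, 3, 6, 1, 8, 2, 7]; 1 leaf entered; closest miss.

== RESULT ==
miss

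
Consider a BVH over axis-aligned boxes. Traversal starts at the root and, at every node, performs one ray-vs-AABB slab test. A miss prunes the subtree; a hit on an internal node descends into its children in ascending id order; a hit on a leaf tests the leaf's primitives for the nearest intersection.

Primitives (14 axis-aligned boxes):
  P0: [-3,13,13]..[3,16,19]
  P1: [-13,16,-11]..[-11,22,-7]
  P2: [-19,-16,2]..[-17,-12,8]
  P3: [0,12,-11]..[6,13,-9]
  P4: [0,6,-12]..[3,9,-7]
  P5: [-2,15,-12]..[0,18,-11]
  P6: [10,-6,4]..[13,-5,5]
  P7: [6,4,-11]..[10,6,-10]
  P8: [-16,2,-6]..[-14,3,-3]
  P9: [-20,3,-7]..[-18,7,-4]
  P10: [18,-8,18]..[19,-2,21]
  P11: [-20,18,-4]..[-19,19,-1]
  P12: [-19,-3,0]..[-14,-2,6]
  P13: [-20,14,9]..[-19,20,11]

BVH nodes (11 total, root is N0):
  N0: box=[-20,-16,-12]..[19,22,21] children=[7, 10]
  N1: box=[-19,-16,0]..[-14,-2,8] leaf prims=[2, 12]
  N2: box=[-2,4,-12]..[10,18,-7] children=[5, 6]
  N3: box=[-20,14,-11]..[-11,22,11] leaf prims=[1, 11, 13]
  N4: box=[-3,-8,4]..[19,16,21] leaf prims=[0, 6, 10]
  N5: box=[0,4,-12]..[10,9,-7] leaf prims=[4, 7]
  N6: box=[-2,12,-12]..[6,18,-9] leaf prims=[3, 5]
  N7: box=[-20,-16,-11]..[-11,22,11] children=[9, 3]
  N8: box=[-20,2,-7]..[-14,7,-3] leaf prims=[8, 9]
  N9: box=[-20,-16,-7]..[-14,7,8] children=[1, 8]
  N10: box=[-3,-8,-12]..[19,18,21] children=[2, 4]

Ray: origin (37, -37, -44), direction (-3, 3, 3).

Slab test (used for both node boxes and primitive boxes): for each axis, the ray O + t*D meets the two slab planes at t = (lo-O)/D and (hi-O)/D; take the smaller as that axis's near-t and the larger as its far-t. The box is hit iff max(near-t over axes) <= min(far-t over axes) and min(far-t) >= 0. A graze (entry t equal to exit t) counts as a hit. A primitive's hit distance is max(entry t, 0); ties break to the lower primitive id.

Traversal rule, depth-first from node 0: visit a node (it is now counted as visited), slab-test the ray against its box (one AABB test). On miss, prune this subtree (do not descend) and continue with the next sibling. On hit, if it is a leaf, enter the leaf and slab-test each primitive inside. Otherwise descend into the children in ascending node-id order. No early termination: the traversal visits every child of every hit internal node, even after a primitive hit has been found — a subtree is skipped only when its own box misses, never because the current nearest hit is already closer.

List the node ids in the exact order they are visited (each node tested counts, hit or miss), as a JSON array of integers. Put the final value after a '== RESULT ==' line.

Walk:
N0 x:[6,19] y:[7,59/3] z:[32/3,65/3] -> hit [32/3,19], descend [7, 10]
  N7 x:[16,19] y:[7,59/3] z:[11,55/3] -> hit [16,55/3], descend [3, 9]
    N3 x:[16,19] y:[17,59/3] z:[11,55/3] -> hit [17,55/3] leaf, test {P1(miss), P11(miss), P13(miss)}
    N9 x:[17,19] y:[7,44/3] z:[37/3,52/3] -> miss, prune
  N10 x:[6,40/3] y:[29/3,55/3] z:[32/3,65/3] -> hit [32/3,40/3], descend [2, 4]
    N2 x:[9,13] y:[41/3,55/3] z:[32/3,37/3] -> miss, prune
    N4 x:[6,40/3] y:[29/3,53/3] z:[16,65/3] -> miss, prune

7 AABB tests over nodes [0, 7, 3, 9, 10, 2, 4]; 1 leaf entered; closest miss.

== RESULT ==
[0, 7, 3, 9, 10, 2, 4]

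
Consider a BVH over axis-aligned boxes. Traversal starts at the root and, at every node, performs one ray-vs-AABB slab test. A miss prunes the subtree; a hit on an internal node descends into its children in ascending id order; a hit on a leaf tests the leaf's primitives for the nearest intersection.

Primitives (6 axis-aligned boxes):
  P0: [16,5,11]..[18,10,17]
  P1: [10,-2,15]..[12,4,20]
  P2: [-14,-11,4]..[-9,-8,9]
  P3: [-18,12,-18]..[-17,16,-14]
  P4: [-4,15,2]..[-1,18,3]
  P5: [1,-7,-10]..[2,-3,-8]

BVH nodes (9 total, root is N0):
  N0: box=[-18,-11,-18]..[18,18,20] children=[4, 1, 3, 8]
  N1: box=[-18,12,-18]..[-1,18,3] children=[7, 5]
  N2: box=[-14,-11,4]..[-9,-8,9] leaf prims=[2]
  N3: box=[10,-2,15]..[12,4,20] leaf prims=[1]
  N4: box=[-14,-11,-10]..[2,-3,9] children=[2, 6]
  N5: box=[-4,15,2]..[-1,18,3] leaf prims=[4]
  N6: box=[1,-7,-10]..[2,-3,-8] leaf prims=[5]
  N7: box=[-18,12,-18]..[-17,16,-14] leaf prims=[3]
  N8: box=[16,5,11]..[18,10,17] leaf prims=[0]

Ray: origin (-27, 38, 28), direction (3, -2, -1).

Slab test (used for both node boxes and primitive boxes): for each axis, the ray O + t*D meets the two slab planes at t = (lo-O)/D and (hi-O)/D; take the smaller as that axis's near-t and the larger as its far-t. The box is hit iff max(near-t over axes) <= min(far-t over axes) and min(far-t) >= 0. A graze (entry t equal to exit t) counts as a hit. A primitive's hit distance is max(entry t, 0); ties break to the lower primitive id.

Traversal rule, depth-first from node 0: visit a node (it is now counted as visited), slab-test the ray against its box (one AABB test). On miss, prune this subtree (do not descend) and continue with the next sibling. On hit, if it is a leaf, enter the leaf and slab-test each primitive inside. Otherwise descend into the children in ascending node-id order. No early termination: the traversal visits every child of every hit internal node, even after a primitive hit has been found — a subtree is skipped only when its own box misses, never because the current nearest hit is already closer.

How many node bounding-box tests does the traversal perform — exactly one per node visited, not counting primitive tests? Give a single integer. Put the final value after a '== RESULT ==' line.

Trace the traversal:
N0 x:[3,15] y:[10,49/2] z:[8,46] -> hit [10,15], descend [1, 3, 4, 8]
  N1 x:[3,26/3] y:[10,13] z:[25,46] -> miss, prune
  N3 x:[37/3,13] y:[17,20] z:[8,13] -> miss, prune
  N4 x:[13/3,29/3] y:[41/2,49/2] z:[19,38] -> miss, prune
  N8 x:[43/3,15] y:[14,33/2] z:[11,17] -> hit [43/3,15] leaf, test {P0@t=43/3}

5 AABB tests over nodes [0, 1, 3, 4, 8]; 1 leaf entered; closest P0.

== RESULT ==
5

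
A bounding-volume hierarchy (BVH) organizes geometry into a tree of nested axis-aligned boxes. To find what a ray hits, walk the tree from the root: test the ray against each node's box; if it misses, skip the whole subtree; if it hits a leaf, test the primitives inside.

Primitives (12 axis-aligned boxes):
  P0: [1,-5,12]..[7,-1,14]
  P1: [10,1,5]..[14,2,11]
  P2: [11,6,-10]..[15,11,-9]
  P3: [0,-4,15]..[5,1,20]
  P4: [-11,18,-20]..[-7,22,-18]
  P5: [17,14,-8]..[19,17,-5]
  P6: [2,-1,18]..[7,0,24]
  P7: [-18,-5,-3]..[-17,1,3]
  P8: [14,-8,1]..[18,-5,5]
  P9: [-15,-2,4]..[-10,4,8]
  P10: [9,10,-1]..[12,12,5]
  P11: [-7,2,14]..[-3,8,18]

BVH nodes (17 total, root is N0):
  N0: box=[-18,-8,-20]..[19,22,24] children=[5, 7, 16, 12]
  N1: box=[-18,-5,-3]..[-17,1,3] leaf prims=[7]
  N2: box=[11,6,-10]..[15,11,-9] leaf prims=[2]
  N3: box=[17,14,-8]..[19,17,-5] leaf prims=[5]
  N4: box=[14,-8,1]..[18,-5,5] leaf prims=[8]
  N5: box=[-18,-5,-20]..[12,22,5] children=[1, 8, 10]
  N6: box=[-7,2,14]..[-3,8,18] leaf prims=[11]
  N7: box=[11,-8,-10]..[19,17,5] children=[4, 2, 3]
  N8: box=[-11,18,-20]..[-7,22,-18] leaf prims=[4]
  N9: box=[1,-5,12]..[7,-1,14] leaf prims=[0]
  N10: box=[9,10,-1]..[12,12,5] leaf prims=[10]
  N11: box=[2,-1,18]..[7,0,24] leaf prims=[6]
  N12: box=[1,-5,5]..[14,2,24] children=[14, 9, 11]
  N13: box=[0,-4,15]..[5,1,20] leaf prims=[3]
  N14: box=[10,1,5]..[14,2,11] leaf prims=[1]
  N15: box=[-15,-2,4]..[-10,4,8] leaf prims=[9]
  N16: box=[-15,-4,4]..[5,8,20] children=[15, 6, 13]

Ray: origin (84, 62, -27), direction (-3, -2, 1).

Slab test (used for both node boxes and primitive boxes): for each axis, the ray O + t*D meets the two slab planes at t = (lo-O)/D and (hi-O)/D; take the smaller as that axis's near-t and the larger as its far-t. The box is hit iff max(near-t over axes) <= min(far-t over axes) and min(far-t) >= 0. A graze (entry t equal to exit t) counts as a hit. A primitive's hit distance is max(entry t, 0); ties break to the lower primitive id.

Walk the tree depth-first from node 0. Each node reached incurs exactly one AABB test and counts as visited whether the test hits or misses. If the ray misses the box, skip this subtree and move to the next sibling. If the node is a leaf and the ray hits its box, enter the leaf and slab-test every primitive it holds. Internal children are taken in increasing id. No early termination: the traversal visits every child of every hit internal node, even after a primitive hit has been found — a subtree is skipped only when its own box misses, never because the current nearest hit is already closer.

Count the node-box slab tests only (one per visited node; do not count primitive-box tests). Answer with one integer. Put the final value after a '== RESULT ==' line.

Walk:
N0 x:[65/3,34] y:[20,35] z:[7,51] -> hit [65/3,34], descend [5, 7, 12, 16]
  N5 x:[24,34] y:[20,67/2] z:[7,32] -> hit [24,32], descend [1, 8, 10]
    N1 x:[101/3,34] y:[61/2,67/2] z:[24,30] -> miss, prune
    N8 x:[91/3,95/3] y:[20,22] z:[7,9] -> miss, prune
    N10 x:[24,25] y:[25,26] z:[26,32] -> miss, prune
  N7 x:[65/3,73/3] y:[45/2,35] z:[17,32] -> hit [45/2,73/3], descend [2, 3, 4]
    N2 x:[23,73/3] y:[51/2,28] z:[17,18] -> miss, prune
    N3 x:[65/3,67/3] y:[45/2,24] z:[19,22] -> miss, prune
    N4 x:[22,70/3] y:[67/2,35] z:[28,32] -> miss, prune
  N12 x:[70/3,83/3] y:[30,67/2] z:[32,51] -> miss, prune
  N16 x:[79/3,33] y:[27,33] z:[31,47] -> hit [31,33], descend [6, 13, 15]
    N6 x:[29,91/3] y:[27,30] z:[41,45] -> miss, prune
    N13 x:[79/3,28] y:[61/2,33] z:[42,47] -> miss, prune
    N15 x:[94/3,33] y:[29,32] z:[31,35] -> hit [94/3,32] leaf, test {P9@t=94/3}

Summary -> nodes [0, 5, 1, 8, 10, 7, 2, 3, 4, 12, 16, 6, 13, 15]; box-tests=14; leaf-entries=1; first=P9

== RESULT ==
14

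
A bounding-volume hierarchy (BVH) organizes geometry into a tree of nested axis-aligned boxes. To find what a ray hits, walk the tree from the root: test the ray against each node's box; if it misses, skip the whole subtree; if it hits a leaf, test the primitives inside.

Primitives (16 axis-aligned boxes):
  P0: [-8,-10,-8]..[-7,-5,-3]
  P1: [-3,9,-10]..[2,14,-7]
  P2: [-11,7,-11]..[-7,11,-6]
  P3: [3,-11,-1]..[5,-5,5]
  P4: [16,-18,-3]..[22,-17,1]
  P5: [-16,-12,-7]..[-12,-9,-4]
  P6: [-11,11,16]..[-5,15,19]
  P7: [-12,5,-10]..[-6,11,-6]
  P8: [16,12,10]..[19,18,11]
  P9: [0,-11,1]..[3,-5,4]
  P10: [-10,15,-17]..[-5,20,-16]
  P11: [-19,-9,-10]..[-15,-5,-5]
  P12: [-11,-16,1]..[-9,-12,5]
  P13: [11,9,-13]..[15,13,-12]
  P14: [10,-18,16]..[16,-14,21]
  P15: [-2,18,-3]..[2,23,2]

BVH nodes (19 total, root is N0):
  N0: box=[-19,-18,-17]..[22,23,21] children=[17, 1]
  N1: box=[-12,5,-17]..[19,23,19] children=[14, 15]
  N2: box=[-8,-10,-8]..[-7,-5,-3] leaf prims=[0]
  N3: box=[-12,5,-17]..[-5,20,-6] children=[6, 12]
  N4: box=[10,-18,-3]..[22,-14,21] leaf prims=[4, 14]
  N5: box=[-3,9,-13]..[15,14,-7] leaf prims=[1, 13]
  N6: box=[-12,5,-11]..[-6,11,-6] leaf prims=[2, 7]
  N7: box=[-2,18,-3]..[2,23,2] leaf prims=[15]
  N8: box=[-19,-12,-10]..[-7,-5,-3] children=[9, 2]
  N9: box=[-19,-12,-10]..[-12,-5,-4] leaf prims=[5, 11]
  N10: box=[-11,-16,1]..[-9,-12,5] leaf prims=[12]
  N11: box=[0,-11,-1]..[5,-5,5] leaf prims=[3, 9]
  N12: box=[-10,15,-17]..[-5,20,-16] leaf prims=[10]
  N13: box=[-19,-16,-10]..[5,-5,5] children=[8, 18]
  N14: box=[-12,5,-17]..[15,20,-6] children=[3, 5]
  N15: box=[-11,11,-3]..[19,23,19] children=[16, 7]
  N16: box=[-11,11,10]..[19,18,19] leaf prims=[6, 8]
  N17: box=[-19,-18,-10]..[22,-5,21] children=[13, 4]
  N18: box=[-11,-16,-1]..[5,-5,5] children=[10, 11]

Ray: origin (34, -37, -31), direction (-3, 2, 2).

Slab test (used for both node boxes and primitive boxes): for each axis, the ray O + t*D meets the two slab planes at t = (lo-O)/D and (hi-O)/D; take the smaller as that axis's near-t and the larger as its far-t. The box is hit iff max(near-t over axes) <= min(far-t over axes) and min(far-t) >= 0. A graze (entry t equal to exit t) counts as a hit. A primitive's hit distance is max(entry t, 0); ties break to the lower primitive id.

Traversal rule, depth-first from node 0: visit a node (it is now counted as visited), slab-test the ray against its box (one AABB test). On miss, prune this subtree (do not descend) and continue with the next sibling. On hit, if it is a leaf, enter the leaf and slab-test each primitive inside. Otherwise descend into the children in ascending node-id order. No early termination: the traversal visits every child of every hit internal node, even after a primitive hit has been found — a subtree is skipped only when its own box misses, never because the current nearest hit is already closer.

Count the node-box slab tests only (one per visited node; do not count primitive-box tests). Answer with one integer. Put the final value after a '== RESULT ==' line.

Walk:
N0 x:[4,53/3] y:[19/2,30] z:[7,26] -> hit [19/2,53/3], descend [1, 17]
  N1 x:[5,46/3] y:[21,30] z:[7,25] -> miss, prune
  N17 x:[4,53/3] y:[19/2,16] z:[21/2,26] -> hit [21/2,16], descend [4, 13]
    N4 x:[4,8] y:[19/2,23/2] z:[14,26] -> miss, prune
    N13 x:[29/3,53/3] y:[21/2,16] z:[21/2,18] -> hit [21/2,16], descend [8, 18]
      N8 x:[41/3,53/3] y:[25/2,16] z:[21/2,14] -> hit [41/3,14], descend [2, 9]
        N2 x:[41/3,14] y:[27/2,16] z:[23/2,14] -> hit [41/3,14] leaf, test {P0@t=41/3}
        N9 x:[46/3,53/3] y:[25/2,16] z:[21/2,27/2] -> miss, prune
      N18 x:[29/3,15] y:[21/2,16] z:[15,18] -> hit [15,15], descend [10, 11]
        N10 x:[43/3,15] y:[21/2,25/2] z:[16,18] -> miss, prune
        N11 x:[29/3,34/3] y:[13,16] z:[15,18] -> miss, prune

order=[0, 1, 17, 4, 13, 8, 2, 9, 18, 10, 11]  |boxes|=11  |leaves|=1  hit=P0

== RESULT ==
11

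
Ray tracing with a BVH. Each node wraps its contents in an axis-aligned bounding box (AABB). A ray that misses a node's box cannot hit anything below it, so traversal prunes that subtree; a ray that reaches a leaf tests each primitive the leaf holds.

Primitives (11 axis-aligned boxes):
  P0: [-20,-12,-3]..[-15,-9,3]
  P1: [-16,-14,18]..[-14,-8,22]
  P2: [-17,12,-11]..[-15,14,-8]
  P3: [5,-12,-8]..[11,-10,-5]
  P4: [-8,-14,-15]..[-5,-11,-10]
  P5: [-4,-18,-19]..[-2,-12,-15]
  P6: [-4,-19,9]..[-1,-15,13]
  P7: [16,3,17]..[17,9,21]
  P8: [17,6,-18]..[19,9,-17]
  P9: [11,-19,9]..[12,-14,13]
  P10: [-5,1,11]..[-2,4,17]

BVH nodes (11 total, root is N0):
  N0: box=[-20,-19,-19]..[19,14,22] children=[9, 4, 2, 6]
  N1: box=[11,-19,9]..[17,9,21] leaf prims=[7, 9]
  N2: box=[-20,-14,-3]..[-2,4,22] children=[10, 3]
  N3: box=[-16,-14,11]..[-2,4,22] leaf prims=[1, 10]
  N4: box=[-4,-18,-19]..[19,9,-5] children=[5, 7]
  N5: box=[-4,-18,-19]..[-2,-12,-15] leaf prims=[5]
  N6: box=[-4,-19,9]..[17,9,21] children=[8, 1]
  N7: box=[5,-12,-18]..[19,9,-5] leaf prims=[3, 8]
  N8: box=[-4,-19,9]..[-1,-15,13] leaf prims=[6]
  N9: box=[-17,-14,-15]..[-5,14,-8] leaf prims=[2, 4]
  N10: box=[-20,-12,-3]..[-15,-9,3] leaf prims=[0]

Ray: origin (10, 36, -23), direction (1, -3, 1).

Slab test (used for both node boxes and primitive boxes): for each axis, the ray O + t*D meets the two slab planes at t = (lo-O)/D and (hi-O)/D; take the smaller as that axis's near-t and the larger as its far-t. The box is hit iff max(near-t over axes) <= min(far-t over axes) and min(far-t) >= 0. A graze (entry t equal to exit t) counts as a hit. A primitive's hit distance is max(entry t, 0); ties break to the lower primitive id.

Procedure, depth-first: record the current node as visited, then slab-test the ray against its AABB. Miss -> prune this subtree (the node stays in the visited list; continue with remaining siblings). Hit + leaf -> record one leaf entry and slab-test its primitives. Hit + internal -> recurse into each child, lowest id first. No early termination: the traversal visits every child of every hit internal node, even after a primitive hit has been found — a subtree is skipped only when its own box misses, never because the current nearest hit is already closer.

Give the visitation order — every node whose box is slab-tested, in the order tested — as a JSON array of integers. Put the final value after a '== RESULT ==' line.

Traverse from the root:
N0 x:[-30,9] y:[22/3,55/3] z:[4,45] -> hit [22/3,9], descend [2, 4, 6, 9]
  N2 x:[-30,-12] y:[32/3,50/3] z:[20,45] -> miss, prune
  N4 x:[-14,9] y:[9,18] z:[4,18] -> hit [9,9], descend [5, 7]
    N5 x:[-14,-12] y:[16,18] z:[4,8] -> miss, prune
    N7 x:[-5,9] y:[9,16] z:[5,18] -> hit [9,9] leaf, test {P3(miss), P8(miss)}
  N6 x:[-14,7] y:[9,55/3] z:[32,44] -> miss, prune
  N9 x:[-27,-15] y:[22/3,50/3] z:[8,15] -> miss, prune

Summary -> nodes [0, 2, 4, 5, 7, 6, 9]; box-tests=7; leaf-entries=1; first=miss

== RESULT ==
[0, 2, 4, 5, 7, 6, 9]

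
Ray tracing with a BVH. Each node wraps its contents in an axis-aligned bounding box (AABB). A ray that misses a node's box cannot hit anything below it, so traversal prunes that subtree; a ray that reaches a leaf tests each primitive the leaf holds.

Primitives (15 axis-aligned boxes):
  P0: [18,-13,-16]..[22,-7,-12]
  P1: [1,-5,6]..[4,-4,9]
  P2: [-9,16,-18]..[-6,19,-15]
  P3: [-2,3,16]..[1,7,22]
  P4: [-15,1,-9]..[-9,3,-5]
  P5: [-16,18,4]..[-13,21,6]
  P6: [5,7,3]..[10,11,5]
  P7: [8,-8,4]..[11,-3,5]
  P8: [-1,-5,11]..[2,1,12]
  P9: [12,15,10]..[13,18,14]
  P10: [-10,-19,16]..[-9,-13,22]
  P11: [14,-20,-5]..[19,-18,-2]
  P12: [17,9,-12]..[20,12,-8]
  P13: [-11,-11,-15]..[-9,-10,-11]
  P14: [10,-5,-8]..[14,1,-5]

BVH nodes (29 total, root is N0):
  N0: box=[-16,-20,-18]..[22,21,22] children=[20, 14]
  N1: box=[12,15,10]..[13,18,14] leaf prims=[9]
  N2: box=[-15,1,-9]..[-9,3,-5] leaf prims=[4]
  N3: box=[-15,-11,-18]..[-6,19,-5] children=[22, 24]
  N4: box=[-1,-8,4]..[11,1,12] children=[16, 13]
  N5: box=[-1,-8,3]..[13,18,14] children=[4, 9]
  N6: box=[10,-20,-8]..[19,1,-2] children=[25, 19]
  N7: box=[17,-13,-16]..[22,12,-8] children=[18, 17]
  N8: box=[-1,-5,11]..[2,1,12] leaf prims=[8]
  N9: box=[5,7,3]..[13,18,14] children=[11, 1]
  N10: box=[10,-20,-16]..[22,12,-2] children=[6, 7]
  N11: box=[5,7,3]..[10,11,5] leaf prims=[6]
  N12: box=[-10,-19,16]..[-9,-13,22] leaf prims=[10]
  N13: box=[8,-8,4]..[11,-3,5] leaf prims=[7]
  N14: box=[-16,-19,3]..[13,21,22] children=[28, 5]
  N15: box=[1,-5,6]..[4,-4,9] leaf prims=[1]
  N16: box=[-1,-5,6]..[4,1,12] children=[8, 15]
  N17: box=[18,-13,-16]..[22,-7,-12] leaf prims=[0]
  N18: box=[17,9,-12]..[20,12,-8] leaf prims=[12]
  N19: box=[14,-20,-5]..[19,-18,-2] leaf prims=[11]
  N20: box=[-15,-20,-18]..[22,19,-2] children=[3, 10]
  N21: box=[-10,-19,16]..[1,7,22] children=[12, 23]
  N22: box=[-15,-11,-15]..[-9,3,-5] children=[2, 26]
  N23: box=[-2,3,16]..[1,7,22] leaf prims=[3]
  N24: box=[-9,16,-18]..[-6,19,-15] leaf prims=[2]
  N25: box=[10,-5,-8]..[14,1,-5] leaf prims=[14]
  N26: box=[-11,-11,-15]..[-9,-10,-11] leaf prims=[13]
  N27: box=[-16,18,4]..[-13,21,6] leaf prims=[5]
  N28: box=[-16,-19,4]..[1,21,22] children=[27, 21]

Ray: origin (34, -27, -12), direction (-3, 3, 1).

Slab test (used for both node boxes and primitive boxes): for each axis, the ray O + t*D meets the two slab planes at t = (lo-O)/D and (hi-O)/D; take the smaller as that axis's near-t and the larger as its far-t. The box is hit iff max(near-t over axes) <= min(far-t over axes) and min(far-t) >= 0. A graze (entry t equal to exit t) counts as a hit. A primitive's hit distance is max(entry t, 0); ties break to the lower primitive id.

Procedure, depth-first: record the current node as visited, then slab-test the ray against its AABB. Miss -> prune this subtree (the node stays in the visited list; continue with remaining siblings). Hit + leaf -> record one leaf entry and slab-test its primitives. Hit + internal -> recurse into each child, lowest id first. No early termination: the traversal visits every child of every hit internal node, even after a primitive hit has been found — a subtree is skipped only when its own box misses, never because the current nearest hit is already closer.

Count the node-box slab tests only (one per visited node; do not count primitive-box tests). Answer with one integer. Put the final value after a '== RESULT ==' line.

Traverse from the root:
N0 x:[4,50/3] y:[7/3,16] z:[-6,34] -> hit [4,16], descend [14, 20]
  N14 x:[7,50/3] y:[8/3,16] z:[15,34] -> hit [15,16], descend [5, 28]
    N5 x:[7,35/3] y:[19/3,15] z:[15,26] -> miss, prune
    N28 x:[11,50/3] y:[8/3,16] z:[16,34] -> hit [16,16], descend [21, 27]
      N21 x:[11,44/3] y:[8/3,34/3] z:[28,34] -> miss, prune
      N27 x:[47/3,50/3] y:[15,16] z:[16,18] -> hit [16,16] leaf, test {P5@t=16}
  N20 x:[4,49/3] y:[7/3,46/3] z:[-6,10] -> hit [4,10], descend [3, 10]
    N3 x:[40/3,49/3] y:[16/3,46/3] z:[-6,7] -> miss, prune
    N10 x:[4,8] y:[7/3,13] z:[-4,10] -> hit [4,8], descend [6, 7]
      N6 x:[5,8] y:[7/3,28/3] z:[4,10] -> hit [5,8], descend [19, 25]
        N19 x:[5,20/3] y:[7/3,3] z:[7,10] -> miss, prune
        N25 x:[20/3,8] y:[22/3,28/3] z:[4,7] -> miss, prune
      N7 x:[4,17/3] y:[14/3,13] z:[-4,4] -> miss, prune

Summary -> nodes [0, 14, 5, 28, 21, 27, 20, 3, 10, 6, 19, 25, 7]; box-tests=13; leaf-entries=1; first=P5

== RESULT ==
13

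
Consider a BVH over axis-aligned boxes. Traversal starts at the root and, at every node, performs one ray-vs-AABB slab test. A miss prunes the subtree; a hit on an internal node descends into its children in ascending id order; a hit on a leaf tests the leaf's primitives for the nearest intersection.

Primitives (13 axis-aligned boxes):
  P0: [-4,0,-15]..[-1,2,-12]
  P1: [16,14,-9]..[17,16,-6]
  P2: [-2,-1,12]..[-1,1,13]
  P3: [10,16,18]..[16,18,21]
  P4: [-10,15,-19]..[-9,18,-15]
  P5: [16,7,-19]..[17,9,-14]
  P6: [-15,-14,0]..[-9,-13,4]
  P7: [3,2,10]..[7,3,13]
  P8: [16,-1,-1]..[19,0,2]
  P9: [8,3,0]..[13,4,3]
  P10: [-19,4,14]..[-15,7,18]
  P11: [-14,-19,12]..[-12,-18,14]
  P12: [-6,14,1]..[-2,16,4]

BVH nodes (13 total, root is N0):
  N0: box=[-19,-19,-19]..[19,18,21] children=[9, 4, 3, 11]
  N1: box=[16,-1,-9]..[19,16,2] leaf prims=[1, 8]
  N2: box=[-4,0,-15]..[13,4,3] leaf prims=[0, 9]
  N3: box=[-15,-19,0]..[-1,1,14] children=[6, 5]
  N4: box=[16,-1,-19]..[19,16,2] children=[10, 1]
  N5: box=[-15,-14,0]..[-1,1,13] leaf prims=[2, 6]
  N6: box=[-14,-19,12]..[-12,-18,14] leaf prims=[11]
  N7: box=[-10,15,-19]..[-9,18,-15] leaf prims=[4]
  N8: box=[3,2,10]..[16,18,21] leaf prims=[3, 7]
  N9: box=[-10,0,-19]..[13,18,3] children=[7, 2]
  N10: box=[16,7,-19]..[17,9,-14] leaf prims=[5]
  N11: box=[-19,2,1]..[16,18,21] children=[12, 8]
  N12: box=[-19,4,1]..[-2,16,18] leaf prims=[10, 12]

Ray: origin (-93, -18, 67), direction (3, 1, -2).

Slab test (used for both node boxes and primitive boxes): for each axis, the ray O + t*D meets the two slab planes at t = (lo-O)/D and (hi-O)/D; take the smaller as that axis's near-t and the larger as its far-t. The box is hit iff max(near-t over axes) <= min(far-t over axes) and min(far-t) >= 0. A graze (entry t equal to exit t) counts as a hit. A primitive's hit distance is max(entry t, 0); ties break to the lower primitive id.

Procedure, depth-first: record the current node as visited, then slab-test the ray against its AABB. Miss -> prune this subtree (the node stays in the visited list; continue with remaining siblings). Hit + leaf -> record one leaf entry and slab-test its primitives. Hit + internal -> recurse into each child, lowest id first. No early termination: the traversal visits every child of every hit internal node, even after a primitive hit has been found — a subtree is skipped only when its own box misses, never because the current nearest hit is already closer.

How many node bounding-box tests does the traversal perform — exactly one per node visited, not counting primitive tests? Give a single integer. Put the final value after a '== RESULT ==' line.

Trace the traversal:
N0 x:[74/3,112/3] y:[-1,36] z:[23,43] -> hit [74/3,36], descend [3, 4, 9, 11]
  N3 x:[26,92/3] y:[-1,19] z:[53/2,67/2] -> miss, prune
  N4 x:[109/3,112/3] y:[17,34] z:[65/2,43] -> miss, prune
  N9 x:[83/3,106/3] y:[18,36] z:[32,43] -> hit [32,106/3], descend [2, 7]
    N2 x:[89/3,106/3] y:[18,22] z:[32,41] -> miss, prune
    N7 x:[83/3,28] y:[33,36] z:[41,43] -> miss, prune
  N11 x:[74/3,109/3] y:[20,36] z:[23,33] -> hit [74/3,33], descend [8, 12]
    N8 x:[32,109/3] y:[20,36] z:[23,57/2] -> miss, prune
    N12 x:[74/3,91/3] y:[22,34] z:[49/2,33] -> hit [74/3,91/3] leaf, test {P10@t=74/3, P12(miss)}

9 AABB tests over nodes [0, 3, 4, 9, 2, 7, 11, 8, 12]; 1 leaf entered; closest P10.

== RESULT ==
9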